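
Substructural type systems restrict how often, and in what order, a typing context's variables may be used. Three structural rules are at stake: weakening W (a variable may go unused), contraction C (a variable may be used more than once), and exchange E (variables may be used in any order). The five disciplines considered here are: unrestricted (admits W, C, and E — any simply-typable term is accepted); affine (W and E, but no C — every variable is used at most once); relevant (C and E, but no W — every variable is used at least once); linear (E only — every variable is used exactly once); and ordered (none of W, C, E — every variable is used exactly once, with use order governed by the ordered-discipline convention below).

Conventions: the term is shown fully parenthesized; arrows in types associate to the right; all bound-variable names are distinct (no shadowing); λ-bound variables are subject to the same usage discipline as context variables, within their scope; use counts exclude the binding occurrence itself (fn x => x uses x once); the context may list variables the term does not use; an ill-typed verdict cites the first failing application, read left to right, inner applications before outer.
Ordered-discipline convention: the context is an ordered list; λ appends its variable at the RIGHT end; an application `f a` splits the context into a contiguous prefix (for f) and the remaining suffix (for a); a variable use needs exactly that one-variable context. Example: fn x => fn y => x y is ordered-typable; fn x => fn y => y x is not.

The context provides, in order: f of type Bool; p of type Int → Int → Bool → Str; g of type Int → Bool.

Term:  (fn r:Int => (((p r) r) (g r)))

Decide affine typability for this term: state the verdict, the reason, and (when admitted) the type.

no — repeated use of r ×3
variable uses: f=0, p=1, g=1, r [bound]=3
use order (left to right): p, r, r, g, r
typing: ✓ — Int → Str
per-discipline verdicts: ordered ✗; linear ✗; affine ✗; relevant ✗; unrestricted ✓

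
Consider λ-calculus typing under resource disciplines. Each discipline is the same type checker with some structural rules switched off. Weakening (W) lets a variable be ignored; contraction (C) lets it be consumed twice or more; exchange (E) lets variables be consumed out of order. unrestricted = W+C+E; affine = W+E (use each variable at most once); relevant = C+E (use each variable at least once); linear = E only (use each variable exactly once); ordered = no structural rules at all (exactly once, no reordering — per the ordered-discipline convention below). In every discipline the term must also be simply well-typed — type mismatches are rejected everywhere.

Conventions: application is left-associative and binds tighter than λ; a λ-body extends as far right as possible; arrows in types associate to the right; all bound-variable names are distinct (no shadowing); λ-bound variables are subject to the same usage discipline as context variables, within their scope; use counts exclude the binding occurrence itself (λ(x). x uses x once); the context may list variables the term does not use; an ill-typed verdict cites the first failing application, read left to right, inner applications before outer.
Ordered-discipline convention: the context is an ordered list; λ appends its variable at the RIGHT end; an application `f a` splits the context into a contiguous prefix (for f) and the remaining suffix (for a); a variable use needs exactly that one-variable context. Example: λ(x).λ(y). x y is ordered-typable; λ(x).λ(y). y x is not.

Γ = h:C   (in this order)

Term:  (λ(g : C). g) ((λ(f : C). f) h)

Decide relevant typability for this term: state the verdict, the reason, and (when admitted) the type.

yes — at least one use each (h, g, f); term : C
counts: h ×1; g [bound] ×1; f [bound] ×1
uses in reading order: g, f, h
typing: the term checks, with type C
across the five disciplines: ordered ✓, linear ✓, affine ✓, relevant ✓, unrestricted ✓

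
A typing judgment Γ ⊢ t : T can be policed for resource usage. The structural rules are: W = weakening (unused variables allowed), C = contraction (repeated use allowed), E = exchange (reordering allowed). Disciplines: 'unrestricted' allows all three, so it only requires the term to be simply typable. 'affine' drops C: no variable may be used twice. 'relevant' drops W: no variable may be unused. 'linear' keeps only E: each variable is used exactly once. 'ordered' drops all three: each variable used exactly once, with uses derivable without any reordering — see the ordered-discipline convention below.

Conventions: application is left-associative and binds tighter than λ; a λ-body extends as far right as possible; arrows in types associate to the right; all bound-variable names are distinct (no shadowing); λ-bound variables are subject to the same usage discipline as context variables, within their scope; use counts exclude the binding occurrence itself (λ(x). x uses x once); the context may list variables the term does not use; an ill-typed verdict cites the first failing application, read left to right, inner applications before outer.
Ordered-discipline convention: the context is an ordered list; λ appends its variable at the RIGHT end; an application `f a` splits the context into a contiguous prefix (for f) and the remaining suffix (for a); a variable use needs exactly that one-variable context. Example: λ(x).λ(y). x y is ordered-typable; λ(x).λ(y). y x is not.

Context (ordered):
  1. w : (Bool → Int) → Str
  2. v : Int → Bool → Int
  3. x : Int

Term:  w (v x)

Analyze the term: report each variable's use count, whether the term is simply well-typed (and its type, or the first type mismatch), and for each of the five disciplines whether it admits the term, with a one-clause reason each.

use counts: w=1, v=1, x=1
uses in reading order: w, v, x
typing: the term checks, with type Str
ordered: ✓ — single-use (w, v, x), ordered derivation ok
linear: ✓ — w, v, x: one use apiece
affine: ✓ — at most one use each (w, v, x)
relevant: ✓ — every one of w, v, x appears
unrestricted: ✓ — type-checks (Str) and nothing is barred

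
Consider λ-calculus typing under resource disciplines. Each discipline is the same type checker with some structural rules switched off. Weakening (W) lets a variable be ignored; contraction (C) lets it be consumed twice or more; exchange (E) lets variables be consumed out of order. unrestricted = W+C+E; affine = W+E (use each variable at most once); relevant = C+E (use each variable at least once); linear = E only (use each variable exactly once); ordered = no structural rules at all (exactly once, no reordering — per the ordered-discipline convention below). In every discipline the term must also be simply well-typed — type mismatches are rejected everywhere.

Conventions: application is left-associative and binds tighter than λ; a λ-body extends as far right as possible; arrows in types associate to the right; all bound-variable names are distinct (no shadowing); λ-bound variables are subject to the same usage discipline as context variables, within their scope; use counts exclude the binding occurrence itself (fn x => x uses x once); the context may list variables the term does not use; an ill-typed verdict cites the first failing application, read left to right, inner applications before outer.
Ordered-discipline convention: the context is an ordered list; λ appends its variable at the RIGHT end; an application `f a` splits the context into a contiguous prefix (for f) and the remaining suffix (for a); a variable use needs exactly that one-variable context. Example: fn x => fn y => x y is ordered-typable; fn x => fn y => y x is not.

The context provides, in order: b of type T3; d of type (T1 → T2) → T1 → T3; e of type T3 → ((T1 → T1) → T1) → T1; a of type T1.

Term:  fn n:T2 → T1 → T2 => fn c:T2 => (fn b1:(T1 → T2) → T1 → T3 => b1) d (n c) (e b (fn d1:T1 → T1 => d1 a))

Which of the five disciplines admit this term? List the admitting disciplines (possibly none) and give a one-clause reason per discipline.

admitting disciplines: linear, affine, relevant, unrestricted
use counts: b: 1; d: 1; e: 1; a: 1; n [bound]: 1; c [bound]: 1; b1 [bound]: 1; d1 [bound]: 1
order of uses: b1, d, n, c, e, b, d1, a
typing: ✓ — (T2 → T1 → T2) → T2 → T3
ordered ✗ (use order b1, d, n, c, e, b, d1, a needs exchange)
linear ✓ (b, d, e, a, n, c, b1, d1: one use apiece)
affine ✓ (at most one use each (b, d, e, a, n, c, b1, d1))
relevant ✓ (b, d, e, a, n, c, b1, d1: all used, weakening unneeded)
unrestricted ✓ (type-checks ((T2 → T1 → T2) → T2 → T3) and nothing is barred)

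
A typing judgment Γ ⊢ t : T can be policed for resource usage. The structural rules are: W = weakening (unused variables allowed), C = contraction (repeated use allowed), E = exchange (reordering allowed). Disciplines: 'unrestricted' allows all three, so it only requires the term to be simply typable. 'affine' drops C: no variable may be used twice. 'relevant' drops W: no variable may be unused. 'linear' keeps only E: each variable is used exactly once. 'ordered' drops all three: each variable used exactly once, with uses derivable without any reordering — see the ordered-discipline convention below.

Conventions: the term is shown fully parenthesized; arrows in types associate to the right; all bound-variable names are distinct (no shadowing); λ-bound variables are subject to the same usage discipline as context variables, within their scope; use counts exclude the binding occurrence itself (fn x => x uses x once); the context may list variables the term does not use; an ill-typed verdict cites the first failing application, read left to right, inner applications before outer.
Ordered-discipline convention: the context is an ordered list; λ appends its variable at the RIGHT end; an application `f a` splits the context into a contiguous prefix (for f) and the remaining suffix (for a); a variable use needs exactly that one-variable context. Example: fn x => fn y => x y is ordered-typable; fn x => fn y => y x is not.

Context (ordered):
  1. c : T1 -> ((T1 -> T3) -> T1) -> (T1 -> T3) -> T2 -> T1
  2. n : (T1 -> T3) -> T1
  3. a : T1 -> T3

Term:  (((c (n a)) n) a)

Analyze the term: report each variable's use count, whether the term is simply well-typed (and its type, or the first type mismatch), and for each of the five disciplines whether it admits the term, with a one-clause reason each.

use counts: c: 1; n: 2; a: 2
order of uses: c, n, a, n, a
typing: well-typed at T2 -> T1
ordered ✗ (repeated use of n ×2, a ×2)
linear ✗ (repeated use of n ×2, a ×2)
affine ✗ (repeated use of n ×2, a ×2)
relevant ✓ (none of c, n, a goes unused)
unrestricted ✓ (simply typable at T2 -> T1; W, C, E all held)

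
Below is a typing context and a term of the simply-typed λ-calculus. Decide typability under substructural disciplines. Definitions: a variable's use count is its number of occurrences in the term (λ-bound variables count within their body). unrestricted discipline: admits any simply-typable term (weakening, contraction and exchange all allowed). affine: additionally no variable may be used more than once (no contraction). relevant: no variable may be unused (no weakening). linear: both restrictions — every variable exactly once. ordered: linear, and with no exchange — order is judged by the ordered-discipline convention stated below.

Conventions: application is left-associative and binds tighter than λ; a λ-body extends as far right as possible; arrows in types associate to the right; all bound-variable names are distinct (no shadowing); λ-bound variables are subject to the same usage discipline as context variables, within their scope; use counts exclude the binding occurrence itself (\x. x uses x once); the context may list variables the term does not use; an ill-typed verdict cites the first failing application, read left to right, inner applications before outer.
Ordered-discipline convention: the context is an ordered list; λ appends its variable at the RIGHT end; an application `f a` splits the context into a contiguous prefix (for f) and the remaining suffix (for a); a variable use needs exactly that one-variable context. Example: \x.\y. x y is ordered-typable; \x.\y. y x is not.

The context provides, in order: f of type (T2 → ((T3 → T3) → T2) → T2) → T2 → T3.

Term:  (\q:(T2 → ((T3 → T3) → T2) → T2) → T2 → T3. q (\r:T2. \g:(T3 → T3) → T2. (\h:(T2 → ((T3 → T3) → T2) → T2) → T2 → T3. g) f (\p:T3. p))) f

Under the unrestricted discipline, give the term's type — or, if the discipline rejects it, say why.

term : T2 → T3
use counts: f ×2, q [bound] ×1, r [bound] ×0, g [bound] ×1, h [bound] ×0, p [bound] ×1
left-to-right use order: q, g, f, p, f
typing: ✓ — T2 → T3
summary: ordered ✗; linear ✗; affine ✗; relevant ✗; unrestricted ✓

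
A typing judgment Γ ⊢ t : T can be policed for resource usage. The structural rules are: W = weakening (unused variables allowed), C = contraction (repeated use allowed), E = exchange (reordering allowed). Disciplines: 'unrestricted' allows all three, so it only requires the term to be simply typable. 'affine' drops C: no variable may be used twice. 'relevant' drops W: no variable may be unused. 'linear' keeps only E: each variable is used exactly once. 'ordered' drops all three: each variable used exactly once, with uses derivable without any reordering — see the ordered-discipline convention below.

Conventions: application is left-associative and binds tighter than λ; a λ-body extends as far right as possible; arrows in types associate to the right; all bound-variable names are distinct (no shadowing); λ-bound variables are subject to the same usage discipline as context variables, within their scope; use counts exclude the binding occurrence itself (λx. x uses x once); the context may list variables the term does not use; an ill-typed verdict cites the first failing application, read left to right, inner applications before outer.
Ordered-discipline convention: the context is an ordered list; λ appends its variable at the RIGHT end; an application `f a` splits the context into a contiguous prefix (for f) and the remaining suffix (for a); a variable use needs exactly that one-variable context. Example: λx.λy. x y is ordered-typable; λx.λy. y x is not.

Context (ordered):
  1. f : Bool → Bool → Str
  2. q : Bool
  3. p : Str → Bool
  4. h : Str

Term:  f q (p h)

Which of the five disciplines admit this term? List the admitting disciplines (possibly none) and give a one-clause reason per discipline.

admitted in: ordered, linear, affine, relevant, unrestricted
usage: f: 1×; q: 1×; p: 1×; h: 1×
order of uses: f, q, p, h
typing: well-typed — term : Str
ordered ✓ (f, q, p, h: once each, no exchange needed)
linear ✓ (f, q, p, h: one use apiece)
affine ✓ (at most one use each (f, q, p, h))
relevant ✓ (none of f, q, p, h goes unused)
unrestricted ✓ (well-typed at Str; no restrictions here)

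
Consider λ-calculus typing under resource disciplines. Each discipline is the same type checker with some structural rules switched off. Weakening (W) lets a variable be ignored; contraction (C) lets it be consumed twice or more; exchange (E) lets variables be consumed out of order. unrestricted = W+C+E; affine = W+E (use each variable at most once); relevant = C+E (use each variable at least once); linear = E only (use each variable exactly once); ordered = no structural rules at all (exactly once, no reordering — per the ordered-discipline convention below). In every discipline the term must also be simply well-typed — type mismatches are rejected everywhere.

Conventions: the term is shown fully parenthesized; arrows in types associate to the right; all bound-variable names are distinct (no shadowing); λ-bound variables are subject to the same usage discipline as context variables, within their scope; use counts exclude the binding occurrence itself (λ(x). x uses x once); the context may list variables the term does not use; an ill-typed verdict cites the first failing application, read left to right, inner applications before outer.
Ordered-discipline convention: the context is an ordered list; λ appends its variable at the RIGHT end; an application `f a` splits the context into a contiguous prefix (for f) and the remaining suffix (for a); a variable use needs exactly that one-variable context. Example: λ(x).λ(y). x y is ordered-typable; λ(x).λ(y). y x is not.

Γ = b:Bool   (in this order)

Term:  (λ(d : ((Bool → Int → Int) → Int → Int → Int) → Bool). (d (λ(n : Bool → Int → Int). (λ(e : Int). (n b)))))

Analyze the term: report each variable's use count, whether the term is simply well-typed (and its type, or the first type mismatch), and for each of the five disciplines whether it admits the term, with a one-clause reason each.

variable uses: b ×1, d (bound) ×1, n (bound) ×1, e (bound) ×0
use order (left to right): d, n, b
typing: well-typed — term : (((Bool → Int → Int) → Int → Int → Int) → Bool) → Bool
ordered: ✗ — unused: e — weakening required
linear: ✗ — unused: e — weakening required
affine: ✓ — b, d, n, e: no repeats, contraction unneeded
relevant: ✗ — unused: e — weakening required
unrestricted: ✓ — typability at (((Bool → Int → Int) → Int → Int → Int) → Bool) → Bool is all that's needed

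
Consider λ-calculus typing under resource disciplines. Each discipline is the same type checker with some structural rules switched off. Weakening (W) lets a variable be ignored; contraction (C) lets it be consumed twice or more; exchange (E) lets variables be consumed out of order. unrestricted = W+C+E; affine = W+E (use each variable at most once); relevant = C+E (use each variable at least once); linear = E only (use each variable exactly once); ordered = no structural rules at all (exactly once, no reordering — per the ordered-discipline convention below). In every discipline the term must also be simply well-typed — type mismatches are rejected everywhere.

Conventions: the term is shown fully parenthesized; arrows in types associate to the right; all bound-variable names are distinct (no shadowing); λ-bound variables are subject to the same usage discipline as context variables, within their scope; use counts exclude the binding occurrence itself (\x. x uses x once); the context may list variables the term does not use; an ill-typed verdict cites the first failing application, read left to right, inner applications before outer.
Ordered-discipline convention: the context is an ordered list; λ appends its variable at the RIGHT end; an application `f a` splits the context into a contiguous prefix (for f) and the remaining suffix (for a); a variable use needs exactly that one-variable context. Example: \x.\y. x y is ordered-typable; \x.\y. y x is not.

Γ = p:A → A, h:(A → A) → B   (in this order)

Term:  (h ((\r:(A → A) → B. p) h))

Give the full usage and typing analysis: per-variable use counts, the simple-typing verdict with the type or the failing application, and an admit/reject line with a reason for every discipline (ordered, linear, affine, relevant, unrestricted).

variable uses: p: 1; h: 2; r (bound): 0
order of uses: h, p, h
typing: well-typed at B
ordered: ✗, h ×2 used more than once (contraction); r left unused
linear: ✗, h ×2 used more than once (contraction); r left unused
affine: ✗, h ×2 used more than once (contraction)
relevant: ✗, r left unused
unrestricted: ✓, simply typable at B; W, C, E all held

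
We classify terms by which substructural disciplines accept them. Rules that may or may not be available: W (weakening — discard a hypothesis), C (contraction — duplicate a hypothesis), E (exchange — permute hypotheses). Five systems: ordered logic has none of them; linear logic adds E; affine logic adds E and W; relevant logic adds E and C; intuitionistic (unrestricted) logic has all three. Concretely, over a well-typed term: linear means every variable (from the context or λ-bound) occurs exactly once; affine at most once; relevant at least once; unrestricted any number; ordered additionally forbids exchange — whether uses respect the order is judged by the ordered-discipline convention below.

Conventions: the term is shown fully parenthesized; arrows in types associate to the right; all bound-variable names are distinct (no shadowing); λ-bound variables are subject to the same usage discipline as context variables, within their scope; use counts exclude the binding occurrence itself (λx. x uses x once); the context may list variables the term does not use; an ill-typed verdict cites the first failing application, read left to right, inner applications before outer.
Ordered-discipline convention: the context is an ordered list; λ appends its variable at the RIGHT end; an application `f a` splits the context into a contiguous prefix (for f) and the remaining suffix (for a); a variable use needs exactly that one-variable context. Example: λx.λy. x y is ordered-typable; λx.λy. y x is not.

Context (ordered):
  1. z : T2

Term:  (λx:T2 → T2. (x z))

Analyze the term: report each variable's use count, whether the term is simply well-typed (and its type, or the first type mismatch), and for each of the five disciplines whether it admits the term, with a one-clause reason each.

counts: z=1; x [bound]=1
left-to-right use order: x, z
typing: well-typed — term : (T2 → T2) → T2
ordered: ✗, use order x, z needs exchange
linear: ✓, z, x: one use apiece
affine: ✓, z, x: no repeats, contraction unneeded
relevant: ✓, z, x: all used, weakening unneeded
unrestricted: ✓, typability at (T2 → T2) → T2 is all that's needed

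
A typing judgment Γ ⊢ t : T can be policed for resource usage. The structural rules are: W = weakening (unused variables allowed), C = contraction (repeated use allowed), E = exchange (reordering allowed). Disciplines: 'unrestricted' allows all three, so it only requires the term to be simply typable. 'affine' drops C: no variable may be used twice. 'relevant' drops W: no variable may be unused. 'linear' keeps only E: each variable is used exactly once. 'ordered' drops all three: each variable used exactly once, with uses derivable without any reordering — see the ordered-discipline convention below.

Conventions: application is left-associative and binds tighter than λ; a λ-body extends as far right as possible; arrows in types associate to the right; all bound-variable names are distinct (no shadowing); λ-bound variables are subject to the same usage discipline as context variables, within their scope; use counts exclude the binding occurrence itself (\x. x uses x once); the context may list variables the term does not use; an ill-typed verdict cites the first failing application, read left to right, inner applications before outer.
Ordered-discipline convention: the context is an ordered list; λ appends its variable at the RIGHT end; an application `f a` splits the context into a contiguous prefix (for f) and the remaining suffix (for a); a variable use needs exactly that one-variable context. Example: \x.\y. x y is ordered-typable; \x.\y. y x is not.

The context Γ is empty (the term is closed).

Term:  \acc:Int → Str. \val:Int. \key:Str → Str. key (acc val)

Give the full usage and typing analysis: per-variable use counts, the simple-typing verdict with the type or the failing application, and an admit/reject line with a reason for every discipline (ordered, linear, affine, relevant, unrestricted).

use counts: acc [bound]: 1×; val [bound]: 1×; key [bound]: 1×
use order (left to right): key, acc, val
typing: the term checks, with type (Int → Str) → Int → (Str → Str) → Str
ordered ✗ (needs exchange: uses follow key, acc, val)
linear ✓ (acc, val, key: one use apiece)
affine ✓ (acc, val, key: no repeats, contraction unneeded)
relevant ✓ (at least one use each (acc, val, key))
unrestricted ✓ (well-typed at (Int → Str) → Int → (Str → Str) → Str; no restrictions here)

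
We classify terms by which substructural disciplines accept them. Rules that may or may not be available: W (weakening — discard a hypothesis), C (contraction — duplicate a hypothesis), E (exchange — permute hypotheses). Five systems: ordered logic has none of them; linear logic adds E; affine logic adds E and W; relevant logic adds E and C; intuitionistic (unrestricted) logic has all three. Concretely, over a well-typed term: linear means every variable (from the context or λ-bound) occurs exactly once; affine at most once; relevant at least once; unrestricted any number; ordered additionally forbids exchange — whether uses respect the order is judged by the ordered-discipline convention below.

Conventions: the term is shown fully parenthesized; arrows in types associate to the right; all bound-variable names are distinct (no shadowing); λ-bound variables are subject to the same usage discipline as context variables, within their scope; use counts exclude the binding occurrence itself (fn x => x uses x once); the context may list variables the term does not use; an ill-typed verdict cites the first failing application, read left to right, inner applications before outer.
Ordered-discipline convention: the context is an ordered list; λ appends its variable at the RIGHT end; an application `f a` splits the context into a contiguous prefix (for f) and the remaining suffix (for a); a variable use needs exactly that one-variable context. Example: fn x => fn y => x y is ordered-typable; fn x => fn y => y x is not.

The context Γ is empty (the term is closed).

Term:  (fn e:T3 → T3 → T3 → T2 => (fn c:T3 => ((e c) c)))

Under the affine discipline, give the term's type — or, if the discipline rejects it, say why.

not well-typed under affine — c ×2 used more than once (contraction)
variable uses: e (λ-bound): 1, c (λ-bound): 2
uses in reading order: e, c, c
typing: the term checks, with type (T3 → T3 → T3 → T2) → T3 → T3 → T2
across the five disciplines: ordered ✗ · linear ✗ · affine ✗ · relevant ✓ · unrestricted ✓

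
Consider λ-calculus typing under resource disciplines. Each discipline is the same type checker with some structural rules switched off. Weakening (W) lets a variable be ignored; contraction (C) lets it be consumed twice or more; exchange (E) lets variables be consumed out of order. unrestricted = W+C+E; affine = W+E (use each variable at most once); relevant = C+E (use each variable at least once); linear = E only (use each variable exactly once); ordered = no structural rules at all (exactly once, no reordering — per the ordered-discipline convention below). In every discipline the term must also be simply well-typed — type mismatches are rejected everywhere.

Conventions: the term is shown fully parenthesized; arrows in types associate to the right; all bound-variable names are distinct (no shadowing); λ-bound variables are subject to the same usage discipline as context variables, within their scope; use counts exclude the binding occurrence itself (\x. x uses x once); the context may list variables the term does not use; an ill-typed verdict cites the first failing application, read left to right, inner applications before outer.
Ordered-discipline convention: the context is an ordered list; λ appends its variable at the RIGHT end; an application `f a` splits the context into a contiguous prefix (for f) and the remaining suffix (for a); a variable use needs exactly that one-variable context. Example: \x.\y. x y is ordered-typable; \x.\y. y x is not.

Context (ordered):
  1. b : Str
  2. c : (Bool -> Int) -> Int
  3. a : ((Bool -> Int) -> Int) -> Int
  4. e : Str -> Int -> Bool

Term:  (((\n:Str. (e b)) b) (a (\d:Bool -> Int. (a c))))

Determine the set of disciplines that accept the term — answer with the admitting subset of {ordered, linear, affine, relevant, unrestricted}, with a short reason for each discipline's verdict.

admitted in: unrestricted
variable uses: b: 2; c: 1; a: 2; e: 1; n [bound]: 0; d [bound]: 0
left-to-right use order: e, b, b, a, a, c
typing: well-typed — term : Bool
ordered ✗ (needs contraction — b ×2, a ×2; n, d never used (weakening))
linear ✗ (needs contraction — b ×2, a ×2; n, d never used (weakening))
affine ✗ (needs contraction — b ×2, a ×2)
relevant ✗ (n, d never used (weakening))
unrestricted ✓ (simply typable at Bool; W, C, E all held)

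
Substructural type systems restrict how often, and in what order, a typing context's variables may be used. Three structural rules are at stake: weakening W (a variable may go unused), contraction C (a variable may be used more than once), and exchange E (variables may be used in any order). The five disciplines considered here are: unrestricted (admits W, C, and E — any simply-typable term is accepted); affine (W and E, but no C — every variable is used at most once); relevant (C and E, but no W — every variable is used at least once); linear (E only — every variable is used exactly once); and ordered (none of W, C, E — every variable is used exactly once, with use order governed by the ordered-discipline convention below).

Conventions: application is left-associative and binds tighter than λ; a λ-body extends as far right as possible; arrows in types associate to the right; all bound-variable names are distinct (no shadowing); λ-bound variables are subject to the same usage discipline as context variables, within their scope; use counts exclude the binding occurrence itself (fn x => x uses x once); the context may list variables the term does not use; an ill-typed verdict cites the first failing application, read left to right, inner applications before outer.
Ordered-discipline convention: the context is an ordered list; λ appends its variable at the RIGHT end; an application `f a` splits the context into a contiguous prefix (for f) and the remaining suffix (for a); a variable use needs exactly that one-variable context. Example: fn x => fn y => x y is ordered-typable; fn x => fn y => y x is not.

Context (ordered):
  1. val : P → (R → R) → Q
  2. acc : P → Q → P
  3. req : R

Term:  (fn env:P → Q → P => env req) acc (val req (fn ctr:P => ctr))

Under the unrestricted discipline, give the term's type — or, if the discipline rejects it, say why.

not well-typed under unrestricted — the type mismatch rejects it
variable uses: val=1, acc=1, req=2, env (λ-bound)=1, ctr (λ-bound)=1
uses in reading order: env, req, acc, val, req, ctr
typing: ill-typed: an argument R mismatches the expected P
summary: ordered ✗ | linear ✗ | affine ✗ | relevant ✗ | unrestricted ✗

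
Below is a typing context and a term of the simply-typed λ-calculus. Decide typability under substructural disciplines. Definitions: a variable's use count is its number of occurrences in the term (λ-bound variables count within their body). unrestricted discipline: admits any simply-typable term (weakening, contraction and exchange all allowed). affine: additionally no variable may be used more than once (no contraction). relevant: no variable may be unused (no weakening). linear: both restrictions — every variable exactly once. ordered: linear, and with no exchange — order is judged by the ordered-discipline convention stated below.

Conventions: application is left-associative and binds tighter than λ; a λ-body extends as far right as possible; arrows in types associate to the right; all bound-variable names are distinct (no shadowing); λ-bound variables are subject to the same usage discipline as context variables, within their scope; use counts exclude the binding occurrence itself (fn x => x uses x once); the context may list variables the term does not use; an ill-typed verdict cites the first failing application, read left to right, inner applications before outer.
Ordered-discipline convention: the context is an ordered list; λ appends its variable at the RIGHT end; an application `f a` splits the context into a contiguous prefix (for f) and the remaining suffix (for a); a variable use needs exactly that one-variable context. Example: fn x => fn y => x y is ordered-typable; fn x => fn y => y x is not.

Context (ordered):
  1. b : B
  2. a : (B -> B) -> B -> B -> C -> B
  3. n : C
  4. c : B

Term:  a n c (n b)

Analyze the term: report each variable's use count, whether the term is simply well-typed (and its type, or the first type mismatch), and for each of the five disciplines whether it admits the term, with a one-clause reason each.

usage: b: 1; a: 1; n: 2; c: 1
uses in reading order: a, n, c, n, b
typing: ill-typed: an application expects B -> B but receives C
ordered ✗ (the type mismatch rejects it)
linear ✗ (not simply typable)
affine ✗ (fails simple typing)
relevant ✗ (a type mismatch blocks all five)
unrestricted ✗ (the type mismatch rejects it)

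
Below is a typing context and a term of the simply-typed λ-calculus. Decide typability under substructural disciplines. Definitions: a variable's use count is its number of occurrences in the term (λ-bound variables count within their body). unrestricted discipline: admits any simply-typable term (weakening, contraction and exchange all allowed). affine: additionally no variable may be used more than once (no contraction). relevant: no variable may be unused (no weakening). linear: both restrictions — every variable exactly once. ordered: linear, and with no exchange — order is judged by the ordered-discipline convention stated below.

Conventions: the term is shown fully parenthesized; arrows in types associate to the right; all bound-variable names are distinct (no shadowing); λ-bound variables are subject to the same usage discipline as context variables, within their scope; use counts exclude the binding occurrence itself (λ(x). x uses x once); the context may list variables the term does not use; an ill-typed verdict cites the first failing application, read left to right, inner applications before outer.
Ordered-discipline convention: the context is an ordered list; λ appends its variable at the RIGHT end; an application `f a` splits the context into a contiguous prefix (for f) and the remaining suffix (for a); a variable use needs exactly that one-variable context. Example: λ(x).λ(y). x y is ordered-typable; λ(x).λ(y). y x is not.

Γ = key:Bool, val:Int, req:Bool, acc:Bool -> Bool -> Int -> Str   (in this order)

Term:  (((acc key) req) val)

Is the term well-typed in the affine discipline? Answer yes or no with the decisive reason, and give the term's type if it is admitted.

yes — at most one use each (key, val, req, acc); term : Str
use counts: key=1; val=1; req=1; acc=1
use order (left to right): acc, key, req, val
typing: well-typed — term : Str
all disciplines: ordered ✗, linear ✓, affine ✓, relevant ✓, unrestricted ✓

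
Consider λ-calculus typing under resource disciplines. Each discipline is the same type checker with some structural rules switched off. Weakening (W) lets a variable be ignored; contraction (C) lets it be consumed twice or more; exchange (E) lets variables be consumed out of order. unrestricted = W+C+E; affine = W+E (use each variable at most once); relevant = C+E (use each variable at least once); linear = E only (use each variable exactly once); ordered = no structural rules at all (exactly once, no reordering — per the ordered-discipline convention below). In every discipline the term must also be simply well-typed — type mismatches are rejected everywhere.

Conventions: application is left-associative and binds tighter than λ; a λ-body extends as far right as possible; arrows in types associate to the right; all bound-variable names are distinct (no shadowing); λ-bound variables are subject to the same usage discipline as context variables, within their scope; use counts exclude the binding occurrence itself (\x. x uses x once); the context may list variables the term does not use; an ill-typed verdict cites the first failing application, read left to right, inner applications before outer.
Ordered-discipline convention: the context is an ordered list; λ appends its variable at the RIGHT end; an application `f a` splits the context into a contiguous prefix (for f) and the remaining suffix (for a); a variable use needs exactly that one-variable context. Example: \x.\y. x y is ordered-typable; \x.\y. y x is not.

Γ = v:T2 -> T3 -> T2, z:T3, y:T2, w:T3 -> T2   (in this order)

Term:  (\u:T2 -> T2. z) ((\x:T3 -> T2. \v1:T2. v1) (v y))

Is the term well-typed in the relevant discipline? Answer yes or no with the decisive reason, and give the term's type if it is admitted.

no — needs weakening: w, u, x unused
counts: v: 1×; z: 1×; y: 1×; w: 0×; u (bound): 0×; x (bound): 0×; v1 (bound): 1×
uses in reading order: z, v1, v, y
typing: the term checks, with type T3
across the five disciplines: ordered ✗ | linear ✗ | affine ✓ | relevant ✗ | unrestricted ✓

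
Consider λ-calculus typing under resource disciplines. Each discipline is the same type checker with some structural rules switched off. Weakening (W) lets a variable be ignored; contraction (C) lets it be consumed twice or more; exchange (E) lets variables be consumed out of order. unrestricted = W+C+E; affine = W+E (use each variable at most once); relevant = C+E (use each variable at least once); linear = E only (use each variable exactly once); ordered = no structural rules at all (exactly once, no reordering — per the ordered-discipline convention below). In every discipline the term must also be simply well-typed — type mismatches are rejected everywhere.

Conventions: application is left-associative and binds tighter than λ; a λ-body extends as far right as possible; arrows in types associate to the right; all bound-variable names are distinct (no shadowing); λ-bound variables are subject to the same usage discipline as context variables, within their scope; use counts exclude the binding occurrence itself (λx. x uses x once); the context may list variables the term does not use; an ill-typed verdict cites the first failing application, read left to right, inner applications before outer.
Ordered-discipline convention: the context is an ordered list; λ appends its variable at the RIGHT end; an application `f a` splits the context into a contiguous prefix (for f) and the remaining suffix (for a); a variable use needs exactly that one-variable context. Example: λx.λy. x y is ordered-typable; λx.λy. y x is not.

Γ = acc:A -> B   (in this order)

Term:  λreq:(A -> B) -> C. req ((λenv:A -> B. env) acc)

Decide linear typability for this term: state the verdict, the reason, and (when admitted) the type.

yes — each of acc, req, env used exactly once; term : ((A -> B) -> C) -> C
counts: acc=1; req (bound)=1; env (bound)=1
order of uses: req, env, acc
typing: ✓ — ((A -> B) -> C) -> C
all disciplines: ordered ✗ · linear ✓ · affine ✓ · relevant ✓ · unrestricted ✓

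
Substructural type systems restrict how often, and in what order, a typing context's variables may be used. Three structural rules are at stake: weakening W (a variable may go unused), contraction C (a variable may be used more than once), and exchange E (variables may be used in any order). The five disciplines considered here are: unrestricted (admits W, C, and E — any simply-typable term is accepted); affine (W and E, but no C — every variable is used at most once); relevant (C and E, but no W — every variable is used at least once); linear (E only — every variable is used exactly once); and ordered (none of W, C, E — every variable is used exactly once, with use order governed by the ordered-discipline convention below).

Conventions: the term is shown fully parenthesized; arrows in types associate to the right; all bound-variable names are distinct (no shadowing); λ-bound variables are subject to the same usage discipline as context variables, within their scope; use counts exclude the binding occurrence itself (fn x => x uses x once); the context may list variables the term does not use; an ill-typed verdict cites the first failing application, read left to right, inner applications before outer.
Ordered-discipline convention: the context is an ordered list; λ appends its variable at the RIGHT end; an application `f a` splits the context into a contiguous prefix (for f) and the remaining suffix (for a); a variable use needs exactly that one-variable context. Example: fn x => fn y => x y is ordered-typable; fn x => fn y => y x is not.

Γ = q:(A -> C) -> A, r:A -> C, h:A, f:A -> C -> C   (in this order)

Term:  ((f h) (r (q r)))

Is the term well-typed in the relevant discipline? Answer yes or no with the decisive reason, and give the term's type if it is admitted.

yes — none of q, r, h, f goes unused; term : C
use counts: q: 1; r: 2; h: 1; f: 1
left-to-right use order: f, h, r, q, r
typing: ✓ — C
all disciplines: ordered ✗ · linear ✗ · affine ✗ · relevant ✓ · unrestricted ✓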